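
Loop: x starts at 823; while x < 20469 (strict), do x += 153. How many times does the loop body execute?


Step 1: x goes from 823 toward 20469 by 153; the body runs while x<20469, so iterations = ceil((bound-start)/step)
Step 2: Distance=19646
Step 3: ceil(19646/153)=129

129


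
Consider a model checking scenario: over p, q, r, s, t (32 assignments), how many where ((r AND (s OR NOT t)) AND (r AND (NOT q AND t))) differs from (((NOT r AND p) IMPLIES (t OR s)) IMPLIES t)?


F1 = ((r AND (s OR NOT t)) AND (r AND (NOT q AND t)))
F2 = (((NOT r AND p) IMPLIES (t OR s)) IMPLIES t)
Evaluate both on each of 32 rows (bits = p,q,r,s,t):
  row 0 [00000]: F1=0 F2=0 -> 0
  row 1 [00001]: F1=0 F2=1 (differ) -> 1
  row 2 [00010]: F1=0 F2=0 -> 0
  row 3 [00011]: F1=0 F2=1 (differ) -> 1
  row 4 [00100]: F1=0 F2=0 -> 0
  row 5 [00101]: F1=0 F2=1 (differ) -> 1
  row 6 [00110]: F1=0 F2=0 -> 0
  row 7 [00111]: F1=1 F2=1 -> 0
  row 8 [01000]: F1=0 F2=0 -> 0
  row 9 [01001]: F1=0 F2=1 (differ) -> 1
  row 10 [01010]: F1=0 F2=0 -> 0
  row 11 [01011]: F1=0 F2=1 (differ) -> 1
  row 12 [01100]: F1=0 F2=0 -> 0
  row 13 [01101]: F1=0 F2=1 (differ) -> 1
  row 14 [01110]: F1=0 F2=0 -> 0
  row 15 [01111]: F1=0 F2=1 (differ) -> 1
  row 16 [10000]: F1=0 F2=1 (differ) -> 1
  row 17 [10001]: F1=0 F2=1 (differ) -> 1
  row 18 [10010]: F1=0 F2=0 -> 0
  row 19 [10011]: F1=0 F2=1 (differ) -> 1
  row 20 [10100]: F1=0 F2=0 -> 0
  row 21 [10101]: F1=0 F2=1 (differ) -> 1
  row 22 [10110]: F1=0 F2=0 -> 0
  row 23 [10111]: F1=1 F2=1 -> 0
  row 24 [11000]: F1=0 F2=1 (differ) -> 1
  row 25 [11001]: F1=0 F2=1 (differ) -> 1
  row 26 [11010]: F1=0 F2=0 -> 0
  row 27 [11011]: F1=0 F2=1 (differ) -> 1
  row 28 [11100]: F1=0 F2=0 -> 0
  row 29 [11101]: F1=0 F2=1 (differ) -> 1
  row 30 [11110]: F1=0 F2=0 -> 0
  row 31 [11111]: F1=0 F2=1 (differ) -> 1
Full result column, 8 rows per line (p,q fixed per line; r,s,t runs 000..111 left to right):
  rows 0-7 [p,q=00]: 01010100  (ones: 3)
  rows 8-15 [p,q=01]: 01010101  (ones: 4)
  rows 16-23 [p,q=10]: 11010100  (ones: 4)
  rows 24-31 [p,q=11]: 11010101  (ones: 5)
Disagreements = 3+4+4+5 = 16

16


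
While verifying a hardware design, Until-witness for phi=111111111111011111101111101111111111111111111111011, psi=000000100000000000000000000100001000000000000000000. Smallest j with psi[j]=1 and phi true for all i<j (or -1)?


(phi U psi) at 0: need smallest j with psi[j]=1 and phi[i]=1 for all i in [0,j).
Scan from step 0:
  step 0: phi=1, psi=0 -> continue
  step 1: phi=1, psi=0 -> continue
  step 2: phi=1, psi=0 -> continue
  step 3: phi=1, psi=0 -> continue
  step 6: psi=1 and phi held for [0,6) -> witness found
Witness step = 6

6


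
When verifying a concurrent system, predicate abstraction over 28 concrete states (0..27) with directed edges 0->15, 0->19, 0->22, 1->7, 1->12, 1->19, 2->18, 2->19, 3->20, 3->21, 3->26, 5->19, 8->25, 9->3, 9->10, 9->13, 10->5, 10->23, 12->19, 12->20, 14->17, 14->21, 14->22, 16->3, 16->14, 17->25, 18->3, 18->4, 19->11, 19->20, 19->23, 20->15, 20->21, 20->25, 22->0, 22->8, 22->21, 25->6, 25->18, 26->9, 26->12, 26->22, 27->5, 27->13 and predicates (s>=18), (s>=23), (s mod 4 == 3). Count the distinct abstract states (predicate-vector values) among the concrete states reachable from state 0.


BFS from 0:
Concrete reachable: {0, 3, 4, 5, 6, 8, 9, 10, 11, 12, 13, 15, 18, 19, 20, 21, 22, 23, 25, 26}
Abstract via predicates (s>=18), (s>=23), (s mod 4 == 3):
  (0,0,0) <- {0, 4, 5, 6, 8, 9, 10, 12, 13}
  (0,0,1) <- {3, 11, 15}
  (1,0,0) <- {18, 20, 21, 22}
  (1,0,1) <- {19}
  (1,1,0) <- {25, 26}
  (1,1,1) <- {23}
Distinct abstract states = 6

6


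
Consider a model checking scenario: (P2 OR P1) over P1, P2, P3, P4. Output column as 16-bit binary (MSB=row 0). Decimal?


Formula: (P2 OR P1) over P1, P2, P3, P4 (16 rows)
Evaluate each row (bits = P1,P2,P3,P4, MSB first):
  row 0 [0000]: (0 OR 0) -> 0
  row 1 [0001]: (0 OR 0) -> 0
  row 2 [0010]: (0 OR 0) -> 0
  row 3 [0011]: (0 OR 0) -> 0
  row 4 [0100]: (1 OR 0) -> 1
  row 5 [0101]: (1 OR 0) -> 1
  row 6 [0110]: (1 OR 0) -> 1
  row 7 [0111]: (1 OR 0) -> 1
  row 8 [1000]: (0 OR 1) -> 1
  row 9 [1001]: (0 OR 1) -> 1
  row 10 [1010]: (0 OR 1) -> 1
  row 11 [1011]: (0 OR 1) -> 1
  row 12 [1100]: (1 OR 1) -> 1
  row 13 [1101]: (1 OR 1) -> 1
  row 14 [1110]: (1 OR 1) -> 1
  row 15 [1111]: (1 OR 1) -> 1
Full result column, 4 rows per line (P1,P2 fixed per line; P3,P4 runs 00..11 left to right):
  rows 0-3 [P1,P2=00]: 0000  = hex 0
  rows 4-7 [P1,P2=01]: 1111  = hex F
  rows 8-11 [P1,P2=10]: 1111  = hex F
  rows 12-15 [P1,P2=11]: 1111  = hex F
Output column (row 0 .. row 15) = 0000111111111111
Output column grouped in 4s = 0000 1111 1111 1111 = 0x0FFF
Convert to decimal digit by digit (value = value*16 + digit):
  0 -> 0
  0*16 + 15 (F) = 15
  15*16 + 15 (F) = 255
  255*16 + 15 (F) = 4095
Decimal = 4095

4095


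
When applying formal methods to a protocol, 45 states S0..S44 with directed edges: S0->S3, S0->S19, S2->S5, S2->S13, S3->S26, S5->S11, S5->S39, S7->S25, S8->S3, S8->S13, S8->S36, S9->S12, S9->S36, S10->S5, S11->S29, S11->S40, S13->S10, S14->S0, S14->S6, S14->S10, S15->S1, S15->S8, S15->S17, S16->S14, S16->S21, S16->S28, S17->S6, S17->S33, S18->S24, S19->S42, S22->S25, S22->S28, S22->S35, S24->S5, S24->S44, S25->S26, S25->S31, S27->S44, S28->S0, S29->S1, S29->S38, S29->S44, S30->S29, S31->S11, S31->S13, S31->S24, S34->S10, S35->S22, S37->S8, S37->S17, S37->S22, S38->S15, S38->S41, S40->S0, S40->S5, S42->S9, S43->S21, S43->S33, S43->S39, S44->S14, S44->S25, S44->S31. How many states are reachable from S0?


BFS from S0:
  layer 0: {S0}
  layer 1: {S3, S19}
  layer 2: {S26, S42}
  layer 3: {S9}
  layer 4: {S12, S36}
Reachable set: {S0, S3, S9, S12, S19, S26, S36, S42}
Count = 8

8


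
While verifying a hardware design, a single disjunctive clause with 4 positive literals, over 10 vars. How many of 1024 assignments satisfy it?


Step 1: Total=2^10=1024
Step 2: Unsat when all 4 false: 2^6=64
Step 3: Sat=1024-64=960

960


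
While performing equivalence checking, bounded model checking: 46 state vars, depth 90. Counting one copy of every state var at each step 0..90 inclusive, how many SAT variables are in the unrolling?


BMC unrolls to depth k, creating one copy of each state var for steps 0..k.
Step count = 90 + 1 = 91 (steps 0 through 90)
Vars per step = 46
Total = 46 * 91 = 4186

4186


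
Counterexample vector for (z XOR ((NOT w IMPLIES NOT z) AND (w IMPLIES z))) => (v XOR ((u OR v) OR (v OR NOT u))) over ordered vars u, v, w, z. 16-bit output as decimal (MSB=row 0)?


F1 = (z XOR ((NOT w IMPLIES NOT z) AND (w IMPLIES z)))
F2 = (v XOR ((u OR v) OR (v OR NOT u)))
Counterexample to F1=>F2 is where F1=1 and F2=0.
Evaluate each row (bits = u,v,w,z, MSB first):
  row 0 [0000]: F1=1 F2=1 -> F1&~F2 -> 0
  row 1 [0001]: F1=1 F2=1 -> F1&~F2 -> 0
  row 2 [0010]: F1=0 F2=1 -> F1&~F2 -> 0
  row 3 [0011]: F1=0 F2=1 -> F1&~F2 -> 0
  row 4 [0100]: F1=1 F2=0 -> F1&~F2 -> 1
  row 5 [0101]: F1=1 F2=0 -> F1&~F2 -> 1
  row 6 [0110]: F1=0 F2=0 -> F1&~F2 -> 0
  row 7 [0111]: F1=0 F2=0 -> F1&~F2 -> 0
  row 8 [1000]: F1=1 F2=1 -> F1&~F2 -> 0
  row 9 [1001]: F1=1 F2=1 -> F1&~F2 -> 0
  row 10 [1010]: F1=0 F2=1 -> F1&~F2 -> 0
  row 11 [1011]: F1=0 F2=1 -> F1&~F2 -> 0
  row 12 [1100]: F1=1 F2=0 -> F1&~F2 -> 1
  row 13 [1101]: F1=1 F2=0 -> F1&~F2 -> 1
  row 14 [1110]: F1=0 F2=0 -> F1&~F2 -> 0
  row 15 [1111]: F1=0 F2=0 -> F1&~F2 -> 0
Full result column, 4 rows per line (u,v fixed per line; w,z runs 00..11 left to right):
  rows 0-3 [u,v=00]: 0000  = hex 0
  rows 4-7 [u,v=01]: 1100  = hex C
  rows 8-11 [u,v=10]: 0000  = hex 0
  rows 12-15 [u,v=11]: 1100  = hex C
Counterexample vector (row 0 .. row 15) = 0000110000001100
Output column grouped in 4s = 0000 1100 0000 1100 = 0x0C0C
Convert to decimal digit by digit (value = value*16 + digit):
  0 -> 0
  0*16 + 12 (C) = 12
  12*16 + 0 = 192
  192*16 + 12 (C) = 3084
Decimal = 3084

3084


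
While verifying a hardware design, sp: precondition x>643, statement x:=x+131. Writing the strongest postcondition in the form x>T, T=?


Formula: sp(P, x:=E) = exists old_x. (x = E[old_x/x]) AND P[old_x/x] (old_x is the value of x before the assignment; eliminate old_x by solving x = E[old_x/x] for old_x)
Step 1: Precondition P: x>643, i.e. old_x > 643
Step 2: Assignment gives x = old_x + 131, so old_x = x - 131
Step 3: Substitute into P: x - 131 > 643
Step 4: Simplify: x > 643+131 = 774

774


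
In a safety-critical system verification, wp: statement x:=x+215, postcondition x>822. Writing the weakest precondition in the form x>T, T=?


Formula: wp(x:=E, P) = P[E/x] (substitute E for x in postcondition)
Step 1: Postcondition: x>822
Step 2: Substitute x+215 for x: x+215>822
Step 3: Solve for x: x > 822-215 = 607

607


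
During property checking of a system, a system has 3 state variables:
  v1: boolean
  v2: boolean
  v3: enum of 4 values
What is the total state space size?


State space = product of domain sizes of all variables.
Domain sizes:
  v1 (boolean): 2
  v2 (boolean): 2
  v3 (enum of 4 values): 4
Product = 2 * 2 * 4 = 16

16


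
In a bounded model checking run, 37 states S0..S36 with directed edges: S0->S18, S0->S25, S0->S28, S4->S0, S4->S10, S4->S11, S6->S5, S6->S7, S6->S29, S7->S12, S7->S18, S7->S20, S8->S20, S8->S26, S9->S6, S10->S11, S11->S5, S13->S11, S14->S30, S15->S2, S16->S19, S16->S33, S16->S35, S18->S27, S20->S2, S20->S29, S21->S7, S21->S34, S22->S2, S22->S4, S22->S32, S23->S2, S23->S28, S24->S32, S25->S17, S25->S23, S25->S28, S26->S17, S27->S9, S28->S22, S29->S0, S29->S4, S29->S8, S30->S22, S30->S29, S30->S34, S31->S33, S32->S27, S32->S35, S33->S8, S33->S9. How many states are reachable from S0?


BFS from S0:
  layer 0: {S0}
  layer 1: {S18, S25, S28}
  layer 2: {S17, S22, S23, S27}
  layer 3: {S2, S4, S9, S32}
  layer 4: {S6, S10, S11, S35}
  layer 5: {S5, S7, S29}
  layer 6: {S8, S12, S20}
  layer 7: {S26}
Reachable set: {S0, S2, S4, S5, S6, S7, S8, S9, S10, S11, S12, S17, S18, S20, S22, S23, S25, S26, S27, S28, S29, S32, S35}
Count = 23

23


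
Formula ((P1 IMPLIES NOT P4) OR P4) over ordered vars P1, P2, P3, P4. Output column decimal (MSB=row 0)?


Formula: ((P1 IMPLIES NOT P4) OR P4) over P1, P2, P3, P4 (16 rows)
Evaluate each row (bits = P1,P2,P3,P4, MSB first):
  row 0 [0000]: ((0 IMPLIES NOT 0) OR 0) -> 1
  row 1 [0001]: ((0 IMPLIES NOT 1) OR 1) -> 1
  row 2 [0010]: ((0 IMPLIES NOT 0) OR 0) -> 1
  row 3 [0011]: ((0 IMPLIES NOT 1) OR 1) -> 1
  row 4 [0100]: ((0 IMPLIES NOT 0) OR 0) -> 1
  row 5 [0101]: ((0 IMPLIES NOT 1) OR 1) -> 1
  row 6 [0110]: ((0 IMPLIES NOT 0) OR 0) -> 1
  row 7 [0111]: ((0 IMPLIES NOT 1) OR 1) -> 1
  row 8 [1000]: ((1 IMPLIES NOT 0) OR 0) -> 1
  row 9 [1001]: ((1 IMPLIES NOT 1) OR 1) -> 1
  row 10 [1010]: ((1 IMPLIES NOT 0) OR 0) -> 1
  row 11 [1011]: ((1 IMPLIES NOT 1) OR 1) -> 1
  row 12 [1100]: ((1 IMPLIES NOT 0) OR 0) -> 1
  row 13 [1101]: ((1 IMPLIES NOT 1) OR 1) -> 1
  row 14 [1110]: ((1 IMPLIES NOT 0) OR 0) -> 1
  row 15 [1111]: ((1 IMPLIES NOT 1) OR 1) -> 1
Full result column, 4 rows per line (P1,P2 fixed per line; P3,P4 runs 00..11 left to right):
  rows 0-3 [P1,P2=00]: 1111  = hex F
  rows 4-7 [P1,P2=01]: 1111  = hex F
  rows 8-11 [P1,P2=10]: 1111  = hex F
  rows 12-15 [P1,P2=11]: 1111  = hex F
Output column (row 0 .. row 15) = 1111111111111111
Output column grouped in 4s = 1111 1111 1111 1111 = 0xFFFF
Convert to decimal digit by digit (value = value*16 + digit):
  F -> 15
  15*16 + 15 (F) = 255
  255*16 + 15 (F) = 4095
  4095*16 + 15 (F) = 65535
Decimal = 65535

65535


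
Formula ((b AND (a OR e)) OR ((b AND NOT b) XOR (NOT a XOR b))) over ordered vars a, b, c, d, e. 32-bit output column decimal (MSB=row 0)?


Formula: ((b AND (a OR e)) OR ((b AND NOT b) XOR (NOT a XOR b))) over a, b, c, d, e (32 rows)
Evaluate each row (bits = a,b,c,d,e, MSB first):
  row 0 [00000]: ((0 AND (0 OR 0)) OR ((0 AND NOT 0) XOR (NOT 0 XOR 0))) -> 1
  row 1 [00001]: ((0 AND (0 OR 1)) OR ((0 AND NOT 0) XOR (NOT 0 XOR 0))) -> 1
  row 2 [00010]: ((0 AND (0 OR 0)) OR ((0 AND NOT 0) XOR (NOT 0 XOR 0))) -> 1
  row 3 [00011]: ((0 AND (0 OR 1)) OR ((0 AND NOT 0) XOR (NOT 0 XOR 0))) -> 1
  row 4 [00100]: ((0 AND (0 OR 0)) OR ((0 AND NOT 0) XOR (NOT 0 XOR 0))) -> 1
  row 5 [00101]: ((0 AND (0 OR 1)) OR ((0 AND NOT 0) XOR (NOT 0 XOR 0))) -> 1
  row 6 [00110]: ((0 AND (0 OR 0)) OR ((0 AND NOT 0) XOR (NOT 0 XOR 0))) -> 1
  row 7 [00111]: ((0 AND (0 OR 1)) OR ((0 AND NOT 0) XOR (NOT 0 XOR 0))) -> 1
  row 8 [01000]: ((1 AND (0 OR 0)) OR ((1 AND NOT 1) XOR (NOT 0 XOR 1))) -> 0
  row 9 [01001]: ((1 AND (0 OR 1)) OR ((1 AND NOT 1) XOR (NOT 0 XOR 1))) -> 1
  row 10 [01010]: ((1 AND (0 OR 0)) OR ((1 AND NOT 1) XOR (NOT 0 XOR 1))) -> 0
  row 11 [01011]: ((1 AND (0 OR 1)) OR ((1 AND NOT 1) XOR (NOT 0 XOR 1))) -> 1
  row 12 [01100]: ((1 AND (0 OR 0)) OR ((1 AND NOT 1) XOR (NOT 0 XOR 1))) -> 0
  row 13 [01101]: ((1 AND (0 OR 1)) OR ((1 AND NOT 1) XOR (NOT 0 XOR 1))) -> 1
  row 14 [01110]: ((1 AND (0 OR 0)) OR ((1 AND NOT 1) XOR (NOT 0 XOR 1))) -> 0
  row 15 [01111]: ((1 AND (0 OR 1)) OR ((1 AND NOT 1) XOR (NOT 0 XOR 1))) -> 1
  row 16 [10000]: ((0 AND (1 OR 0)) OR ((0 AND NOT 0) XOR (NOT 1 XOR 0))) -> 0
  row 17 [10001]: ((0 AND (1 OR 1)) OR ((0 AND NOT 0) XOR (NOT 1 XOR 0))) -> 0
  row 18 [10010]: ((0 AND (1 OR 0)) OR ((0 AND NOT 0) XOR (NOT 1 XOR 0))) -> 0
  row 19 [10011]: ((0 AND (1 OR 1)) OR ((0 AND NOT 0) XOR (NOT 1 XOR 0))) -> 0
  row 20 [10100]: ((0 AND (1 OR 0)) OR ((0 AND NOT 0) XOR (NOT 1 XOR 0))) -> 0
  row 21 [10101]: ((0 AND (1 OR 1)) OR ((0 AND NOT 0) XOR (NOT 1 XOR 0))) -> 0
  row 22 [10110]: ((0 AND (1 OR 0)) OR ((0 AND NOT 0) XOR (NOT 1 XOR 0))) -> 0
  row 23 [10111]: ((0 AND (1 OR 1)) OR ((0 AND NOT 0) XOR (NOT 1 XOR 0))) -> 0
  row 24 [11000]: ((1 AND (1 OR 0)) OR ((1 AND NOT 1) XOR (NOT 1 XOR 1))) -> 1
  row 25 [11001]: ((1 AND (1 OR 1)) OR ((1 AND NOT 1) XOR (NOT 1 XOR 1))) -> 1
  row 26 [11010]: ((1 AND (1 OR 0)) OR ((1 AND NOT 1) XOR (NOT 1 XOR 1))) -> 1
  row 27 [11011]: ((1 AND (1 OR 1)) OR ((1 AND NOT 1) XOR (NOT 1 XOR 1))) -> 1
  row 28 [11100]: ((1 AND (1 OR 0)) OR ((1 AND NOT 1) XOR (NOT 1 XOR 1))) -> 1
  row 29 [11101]: ((1 AND (1 OR 1)) OR ((1 AND NOT 1) XOR (NOT 1 XOR 1))) -> 1
  row 30 [11110]: ((1 AND (1 OR 0)) OR ((1 AND NOT 1) XOR (NOT 1 XOR 1))) -> 1
  row 31 [11111]: ((1 AND (1 OR 1)) OR ((1 AND NOT 1) XOR (NOT 1 XOR 1))) -> 1
Full result column, 4 rows per line (a,b,c fixed per line; d,e runs 00..11 left to right):
  rows 0-3 [a,b,c=000]: 1111  = hex F
  rows 4-7 [a,b,c=001]: 1111  = hex F
  rows 8-11 [a,b,c=010]: 0101  = hex 5
  rows 12-15 [a,b,c=011]: 0101  = hex 5
  rows 16-19 [a,b,c=100]: 0000  = hex 0
  rows 20-23 [a,b,c=101]: 0000  = hex 0
  rows 24-27 [a,b,c=110]: 1111  = hex F
  rows 28-31 [a,b,c=111]: 1111  = hex F
Output column (row 0 .. row 31) = 11111111010101010000000011111111
Output column grouped in 4s = 1111 1111 0101 0101 0000 0000 1111 1111 = 0xFF5500FF
Convert to decimal digit by digit (value = value*16 + digit):
  F -> 15
  15*16 + 15 (F) = 255
  255*16 + 5 = 4085
  4085*16 + 5 = 65365
  65365*16 + 0 = 1045840
  1045840*16 + 0 = 16733440
  16733440*16 + 15 (F) = 267735055
  267735055*16 + 15 (F) = 4283760895
Decimal = 4283760895

4283760895


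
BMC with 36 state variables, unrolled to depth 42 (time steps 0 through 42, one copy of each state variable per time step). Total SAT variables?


BMC unrolls to depth k, creating one copy of each state var for steps 0..k.
Step count = 42 + 1 = 43 (steps 0 through 42)
Vars per step = 36
Total = 36 * 43 = 1548

1548


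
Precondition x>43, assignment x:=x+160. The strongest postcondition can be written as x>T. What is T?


Formula: sp(P, x:=E) = exists old_x. (x = E[old_x/x]) AND P[old_x/x] (old_x is the value of x before the assignment; eliminate old_x by solving x = E[old_x/x] for old_x)
Step 1: Precondition P: x>43, i.e. old_x > 43
Step 2: Assignment gives x = old_x + 160, so old_x = x - 160
Step 3: Substitute into P: x - 160 > 43
Step 4: Simplify: x > 43+160 = 203

203


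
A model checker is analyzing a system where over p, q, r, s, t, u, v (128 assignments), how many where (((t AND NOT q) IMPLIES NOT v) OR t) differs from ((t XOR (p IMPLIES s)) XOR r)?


F1 = (((t AND NOT q) IMPLIES NOT v) OR t)
F2 = ((t XOR (p IMPLIES s)) XOR r)
Evaluate both on each of 128 rows (bits = p,q,r,s,t,u,v):
  row 0 [0000000]: F1=1 F2=1 -> 0
  row 1 [0000001]: F1=1 F2=1 -> 0
  row 2 [0000010]: F1=1 F2=1 -> 0
  row 3 [0000011]: F1=1 F2=1 -> 0
  row 4 [0000100]: F1=1 F2=0 (differ) -> 1
  (every remaining row is evaluated the same way; all 128 results are listed next)
Full result column, 8 rows per line (p,q,r,s fixed per line; t,u,v runs 000..111 left to right):
  rows 0-7 [p,q,r,s=0000]: 00001111  (ones: 4)
  rows 8-15 [p,q,r,s=0001]: 00001111  (ones: 4)
  rows 16-23 [p,q,r,s=0010]: 11110000  (ones: 4)
  rows 24-31 [p,q,r,s=0011]: 11110000  (ones: 4)
  rows 32-39 [p,q,r,s=0100]: 00001111  (ones: 4)
  rows 40-47 [p,q,r,s=0101]: 00001111  (ones: 4)
  rows 48-55 [p,q,r,s=0110]: 11110000  (ones: 4)
  rows 56-63 [p,q,r,s=0111]: 11110000  (ones: 4)
  rows 64-71 [p,q,r,s=1000]: 11110000  (ones: 4)
  rows 72-79 [p,q,r,s=1001]: 00001111  (ones: 4)
  rows 80-87 [p,q,r,s=1010]: 00001111  (ones: 4)
  rows 88-95 [p,q,r,s=1011]: 11110000  (ones: 4)
  rows 96-103 [p,q,r,s=1100]: 11110000  (ones: 4)
  rows 104-111 [p,q,r,s=1101]: 00001111  (ones: 4)
  rows 112-119 [p,q,r,s=1110]: 00001111  (ones: 4)
  rows 120-127 [p,q,r,s=1111]: 11110000  (ones: 4)
Disagreements = 4+4+4+4+4+4+4+4+4+4+4+4+4+4+4+4 = 64

64


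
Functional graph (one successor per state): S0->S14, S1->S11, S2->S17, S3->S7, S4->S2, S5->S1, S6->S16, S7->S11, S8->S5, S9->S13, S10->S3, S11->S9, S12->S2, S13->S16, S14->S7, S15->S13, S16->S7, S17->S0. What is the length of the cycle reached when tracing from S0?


Trace from S0 until a state repeats:
  S0 -> S14 -> S7 -> S11 -> S9 -> S13 -> S16 -> S7
S7 first seen at step 2, revisited at step 7.
Cycle length = 7 - 2 = 5

5


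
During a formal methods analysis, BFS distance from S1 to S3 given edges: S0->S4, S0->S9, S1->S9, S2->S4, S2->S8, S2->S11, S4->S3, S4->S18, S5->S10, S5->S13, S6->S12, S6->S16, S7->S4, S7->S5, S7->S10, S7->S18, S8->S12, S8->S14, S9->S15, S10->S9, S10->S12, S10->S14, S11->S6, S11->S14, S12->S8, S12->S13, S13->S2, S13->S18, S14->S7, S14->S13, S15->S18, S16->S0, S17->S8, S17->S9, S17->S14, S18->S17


BFS layer-by-layer from S1:
  dist 0: {S1}
  dist 1: {S9}
  dist 2: {S15}
  dist 3: {S18}
  dist 4: {S17}
  dist 5: {S8, S14}
  dist 6: {S7, S12, S13}
  dist 7: {S2, S4, S5, S10}
  dist 8: {S3, S11}
  -> S3 reached at distance 8
Shortest path length = 8

8


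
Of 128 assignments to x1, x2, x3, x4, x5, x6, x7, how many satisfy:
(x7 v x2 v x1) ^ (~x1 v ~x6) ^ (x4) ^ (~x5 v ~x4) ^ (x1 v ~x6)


CNF with 5 clauses over 7 vars (128 assignments).
An assignment satisfies CNF iff every clause has >=1 true literal.
Check each row (bits = x1,x2,x3,x4,x5,x6,x7; clause T/F shown):
  row 0 [0000000]: clauses=FTFTT -> 0
  row 1 [0000001]: clauses=TTFTT -> 0
  row 2 [0000010]: clauses=FTFTF -> 0
  row 3 [0000011]: clauses=TTFTF -> 0
  row 4 [0000100]: clauses=FTFTT -> 0
  (every remaining row is evaluated the same way; all 128 results are listed next)
Full result column, 8 rows per line (x1,x2,x3,x4 fixed per line; x5,x6,x7 runs 000..111 left to right):
  rows 0-7 [x1,x2,x3,x4=0000]: 00000000  (ones: 0)
  rows 8-15 [x1,x2,x3,x4=0001]: 01000000  (ones: 1)
  rows 16-23 [x1,x2,x3,x4=0010]: 00000000  (ones: 0)
  rows 24-31 [x1,x2,x3,x4=0011]: 01000000  (ones: 1)
  rows 32-39 [x1,x2,x3,x4=0100]: 00000000  (ones: 0)
  rows 40-47 [x1,x2,x3,x4=0101]: 11000000  (ones: 2)
  rows 48-55 [x1,x2,x3,x4=0110]: 00000000  (ones: 0)
  rows 56-63 [x1,x2,x3,x4=0111]: 11000000  (ones: 2)
  rows 64-71 [x1,x2,x3,x4=1000]: 00000000  (ones: 0)
  rows 72-79 [x1,x2,x3,x4=1001]: 11000000  (ones: 2)
  rows 80-87 [x1,x2,x3,x4=1010]: 00000000  (ones: 0)
  rows 88-95 [x1,x2,x3,x4=1011]: 11000000  (ones: 2)
  rows 96-103 [x1,x2,x3,x4=1100]: 00000000  (ones: 0)
  rows 104-111 [x1,x2,x3,x4=1101]: 11000000  (ones: 2)
  rows 112-119 [x1,x2,x3,x4=1110]: 00000000  (ones: 0)
  rows 120-127 [x1,x2,x3,x4=1111]: 11000000  (ones: 2)
Satisfying assignments = 0+1+0+1+0+2+0+2+0+2+0+2+0+2+0+2 = 14

14


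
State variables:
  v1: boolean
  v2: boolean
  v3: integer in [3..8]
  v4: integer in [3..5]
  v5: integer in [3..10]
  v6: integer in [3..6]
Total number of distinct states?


State space = product of domain sizes of all variables.
Domain sizes:
  v1 (boolean): 2
  v2 (boolean): 2
  v3 (integer in [3..8]): 6
  v4 (integer in [3..5]): 3
  v5 (integer in [3..10]): 8
  v6 (integer in [3..6]): 4
Product = 2 * 2 * 6 * 3 * 8 * 4 = 2304

2304


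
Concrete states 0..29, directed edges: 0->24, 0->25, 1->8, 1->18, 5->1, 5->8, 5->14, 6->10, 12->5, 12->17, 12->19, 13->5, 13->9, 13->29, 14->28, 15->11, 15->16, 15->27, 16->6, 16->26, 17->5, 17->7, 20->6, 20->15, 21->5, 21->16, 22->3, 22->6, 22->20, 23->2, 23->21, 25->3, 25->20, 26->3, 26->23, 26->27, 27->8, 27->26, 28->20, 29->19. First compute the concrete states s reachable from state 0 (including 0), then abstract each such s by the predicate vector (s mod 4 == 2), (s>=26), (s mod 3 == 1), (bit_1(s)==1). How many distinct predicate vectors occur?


BFS from 0:
Concrete reachable: {0, 1, 2, 3, 5, 6, 8, 10, 11, 14, 15, 16, 18, 20, 21, 23, 24, 25, 26, 27, 28}
Abstract via predicates (s mod 4 == 2), (s>=26), (s mod 3 == 1), (bit_1(s)==1):
  (0,0,0,0) <- {0, 5, 8, 20, 21, 24}
  (0,0,0,1) <- {3, 11, 15, 23}
  (0,0,1,0) <- {1, 16, 25}
  (0,1,0,1) <- {27}
  (0,1,1,0) <- {28}
  (1,0,0,1) <- {2, 6, 14, 18}
  (1,0,1,1) <- {10}
  (1,1,0,1) <- {26}
Distinct abstract states = 8

8


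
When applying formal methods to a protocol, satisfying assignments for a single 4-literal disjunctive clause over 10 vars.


Step 1: Total=2^10=1024
Step 2: Unsat when all 4 false: 2^6=64
Step 3: Sat=1024-64=960

960


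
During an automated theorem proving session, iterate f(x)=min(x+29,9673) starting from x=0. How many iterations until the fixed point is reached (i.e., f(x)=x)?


Step 1: x=0, cap=9673, increment=29
Step 2: x grows by 29 each step until capped at 9673; fixed point is x=9673
Step 3: iterations = ceil(9673/29) = 334

334


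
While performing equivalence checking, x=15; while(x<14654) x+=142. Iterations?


Step 1: x goes from 15 toward 14654 by 142; the body runs while x<14654, so iterations = ceil((bound-start)/step)
Step 2: Distance=14639
Step 3: ceil(14639/142)=104

104


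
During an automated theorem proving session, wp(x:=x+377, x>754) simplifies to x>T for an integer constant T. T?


Formula: wp(x:=E, P) = P[E/x] (substitute E for x in postcondition)
Step 1: Postcondition: x>754
Step 2: Substitute x+377 for x: x+377>754
Step 3: Solve for x: x > 754-377 = 377

377


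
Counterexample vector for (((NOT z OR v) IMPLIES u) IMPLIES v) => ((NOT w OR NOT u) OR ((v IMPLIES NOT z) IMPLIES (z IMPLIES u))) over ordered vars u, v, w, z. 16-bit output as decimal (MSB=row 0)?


F1 = (((NOT z OR v) IMPLIES u) IMPLIES v)
F2 = ((NOT w OR NOT u) OR ((v IMPLIES NOT z) IMPLIES (z IMPLIES u)))
Counterexample to F1=>F2 is where F1=1 and F2=0.
Evaluate each row (bits = u,v,w,z, MSB first):
  row 0 [0000]: F1=1 F2=1 -> F1&~F2 -> 0
  row 1 [0001]: F1=0 F2=1 -> F1&~F2 -> 0
  row 2 [0010]: F1=1 F2=1 -> F1&~F2 -> 0
  row 3 [0011]: F1=0 F2=1 -> F1&~F2 -> 0
  row 4 [0100]: F1=1 F2=1 -> F1&~F2 -> 0
  row 5 [0101]: F1=1 F2=1 -> F1&~F2 -> 0
  row 6 [0110]: F1=1 F2=1 -> F1&~F2 -> 0
  row 7 [0111]: F1=1 F2=1 -> F1&~F2 -> 0
  row 8 [1000]: F1=0 F2=1 -> F1&~F2 -> 0
  row 9 [1001]: F1=0 F2=1 -> F1&~F2 -> 0
  row 10 [1010]: F1=0 F2=1 -> F1&~F2 -> 0
  row 11 [1011]: F1=0 F2=1 -> F1&~F2 -> 0
  row 12 [1100]: F1=1 F2=1 -> F1&~F2 -> 0
  row 13 [1101]: F1=1 F2=1 -> F1&~F2 -> 0
  row 14 [1110]: F1=1 F2=1 -> F1&~F2 -> 0
  row 15 [1111]: F1=1 F2=1 -> F1&~F2 -> 0
Full result column, 4 rows per line (u,v fixed per line; w,z runs 00..11 left to right):
  rows 0-3 [u,v=00]: 0000  = hex 0
  rows 4-7 [u,v=01]: 0000  = hex 0
  rows 8-11 [u,v=10]: 0000  = hex 0
  rows 12-15 [u,v=11]: 0000  = hex 0
Counterexample vector (row 0 .. row 15) = 0000000000000000
Output column grouped in 4s = 0000 0000 0000 0000 = 0x0000
Convert to decimal digit by digit (value = value*16 + digit):
  0 -> 0
  0*16 + 0 = 0
  0*16 + 0 = 0
  0*16 + 0 = 0
Decimal = 0

0


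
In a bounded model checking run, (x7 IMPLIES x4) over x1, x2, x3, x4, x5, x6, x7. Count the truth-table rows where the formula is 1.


Formula: (x7 IMPLIES x4) over 7 vars (128 rows)
Evaluate each row (x1, x2, x3, x4, x5, x6, x7 as bits, MSB first):
  row 0 [0000000]: (0 IMPLIES 0) -> 1
  row 1 [0000001]: (1 IMPLIES 0) -> 0
  row 2 [0000010]: (0 IMPLIES 0) -> 1
  row 3 [0000011]: (1 IMPLIES 0) -> 0
  row 4 [0000100]: (0 IMPLIES 0) -> 1
  (every remaining row is evaluated the same way; all 128 results are listed next)
Full result column, 8 rows per line (x1,x2,x3,x4 fixed per line; x5,x6,x7 runs 000..111 left to right):
  rows 0-7 [x1,x2,x3,x4=0000]: 10101010  (ones: 4)
  rows 8-15 [x1,x2,x3,x4=0001]: 11111111  (ones: 8)
  rows 16-23 [x1,x2,x3,x4=0010]: 10101010  (ones: 4)
  rows 24-31 [x1,x2,x3,x4=0011]: 11111111  (ones: 8)
  rows 32-39 [x1,x2,x3,x4=0100]: 10101010  (ones: 4)
  rows 40-47 [x1,x2,x3,x4=0101]: 11111111  (ones: 8)
  rows 48-55 [x1,x2,x3,x4=0110]: 10101010  (ones: 4)
  rows 56-63 [x1,x2,x3,x4=0111]: 11111111  (ones: 8)
  rows 64-71 [x1,x2,x3,x4=1000]: 10101010  (ones: 4)
  rows 72-79 [x1,x2,x3,x4=1001]: 11111111  (ones: 8)
  rows 80-87 [x1,x2,x3,x4=1010]: 10101010  (ones: 4)
  rows 88-95 [x1,x2,x3,x4=1011]: 11111111  (ones: 8)
  rows 96-103 [x1,x2,x3,x4=1100]: 10101010  (ones: 4)
  rows 104-111 [x1,x2,x3,x4=1101]: 11111111  (ones: 8)
  rows 112-119 [x1,x2,x3,x4=1110]: 10101010  (ones: 4)
  rows 120-127 [x1,x2,x3,x4=1111]: 11111111  (ones: 8)
Count of 1-rows = 4+8+4+8+4+8+4+8+4+8+4+8+4+8+4+8 = 96

96


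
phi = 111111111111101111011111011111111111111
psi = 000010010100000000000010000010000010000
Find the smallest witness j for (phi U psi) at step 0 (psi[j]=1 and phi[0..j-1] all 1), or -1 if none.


(phi U psi) at 0: need smallest j with psi[j]=1 and phi[i]=1 for all i in [0,j).
Scan from step 0:
  step 0: phi=1, psi=0 -> continue
  step 1: phi=1, psi=0 -> continue
  step 2: phi=1, psi=0 -> continue
  step 3: phi=1, psi=0 -> continue
  step 4: psi=1 and phi held for [0,4) -> witness found
Witness step = 4

4


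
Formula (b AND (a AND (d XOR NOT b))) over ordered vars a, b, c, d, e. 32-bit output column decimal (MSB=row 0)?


Formula: (b AND (a AND (d XOR NOT b))) over a, b, c, d, e (32 rows)
Evaluate each row (bits = a,b,c,d,e, MSB first):
  row 0 [00000]: (0 AND (0 AND (0 XOR NOT 0))) -> 0
  row 1 [00001]: (0 AND (0 AND (0 XOR NOT 0))) -> 0
  row 2 [00010]: (0 AND (0 AND (1 XOR NOT 0))) -> 0
  row 3 [00011]: (0 AND (0 AND (1 XOR NOT 0))) -> 0
  row 4 [00100]: (0 AND (0 AND (0 XOR NOT 0))) -> 0
  row 5 [00101]: (0 AND (0 AND (0 XOR NOT 0))) -> 0
  row 6 [00110]: (0 AND (0 AND (1 XOR NOT 0))) -> 0
  row 7 [00111]: (0 AND (0 AND (1 XOR NOT 0))) -> 0
  row 8 [01000]: (1 AND (0 AND (0 XOR NOT 1))) -> 0
  row 9 [01001]: (1 AND (0 AND (0 XOR NOT 1))) -> 0
  row 10 [01010]: (1 AND (0 AND (1 XOR NOT 1))) -> 0
  row 11 [01011]: (1 AND (0 AND (1 XOR NOT 1))) -> 0
  row 12 [01100]: (1 AND (0 AND (0 XOR NOT 1))) -> 0
  row 13 [01101]: (1 AND (0 AND (0 XOR NOT 1))) -> 0
  row 14 [01110]: (1 AND (0 AND (1 XOR NOT 1))) -> 0
  row 15 [01111]: (1 AND (0 AND (1 XOR NOT 1))) -> 0
  row 16 [10000]: (0 AND (1 AND (0 XOR NOT 0))) -> 0
  row 17 [10001]: (0 AND (1 AND (0 XOR NOT 0))) -> 0
  row 18 [10010]: (0 AND (1 AND (1 XOR NOT 0))) -> 0
  row 19 [10011]: (0 AND (1 AND (1 XOR NOT 0))) -> 0
  row 20 [10100]: (0 AND (1 AND (0 XOR NOT 0))) -> 0
  row 21 [10101]: (0 AND (1 AND (0 XOR NOT 0))) -> 0
  row 22 [10110]: (0 AND (1 AND (1 XOR NOT 0))) -> 0
  row 23 [10111]: (0 AND (1 AND (1 XOR NOT 0))) -> 0
  row 24 [11000]: (1 AND (1 AND (0 XOR NOT 1))) -> 0
  row 25 [11001]: (1 AND (1 AND (0 XOR NOT 1))) -> 0
  row 26 [11010]: (1 AND (1 AND (1 XOR NOT 1))) -> 1
  row 27 [11011]: (1 AND (1 AND (1 XOR NOT 1))) -> 1
  row 28 [11100]: (1 AND (1 AND (0 XOR NOT 1))) -> 0
  row 29 [11101]: (1 AND (1 AND (0 XOR NOT 1))) -> 0
  row 30 [11110]: (1 AND (1 AND (1 XOR NOT 1))) -> 1
  row 31 [11111]: (1 AND (1 AND (1 XOR NOT 1))) -> 1
Full result column, 4 rows per line (a,b,c fixed per line; d,e runs 00..11 left to right):
  rows 0-3 [a,b,c=000]: 0000  = hex 0
  rows 4-7 [a,b,c=001]: 0000  = hex 0
  rows 8-11 [a,b,c=010]: 0000  = hex 0
  rows 12-15 [a,b,c=011]: 0000  = hex 0
  rows 16-19 [a,b,c=100]: 0000  = hex 0
  rows 20-23 [a,b,c=101]: 0000  = hex 0
  rows 24-27 [a,b,c=110]: 0011  = hex 3
  rows 28-31 [a,b,c=111]: 0011  = hex 3
Output column (row 0 .. row 31) = 00000000000000000000000000110011
Output column grouped in 4s = 0000 0000 0000 0000 0000 0000 0011 0011 = 0x00000033
Convert to decimal digit by digit (value = value*16 + digit):
  0 -> 0
  0*16 + 0 = 0
  0*16 + 0 = 0
  0*16 + 0 = 0
  0*16 + 0 = 0
  0*16 + 0 = 0
  0*16 + 3 = 3
  3*16 + 3 = 51
Decimal = 51

51


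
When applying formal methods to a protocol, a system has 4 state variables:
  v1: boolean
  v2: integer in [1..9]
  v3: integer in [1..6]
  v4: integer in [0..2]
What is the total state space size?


State space = product of domain sizes of all variables.
Domain sizes:
  v1 (boolean): 2
  v2 (integer in [1..9]): 9
  v3 (integer in [1..6]): 6
  v4 (integer in [0..2]): 3
Product = 2 * 9 * 6 * 3 = 324

324


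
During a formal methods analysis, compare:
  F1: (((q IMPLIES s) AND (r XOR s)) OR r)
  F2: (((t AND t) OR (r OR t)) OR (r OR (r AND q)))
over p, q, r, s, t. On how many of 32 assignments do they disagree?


F1 = (((q IMPLIES s) AND (r XOR s)) OR r)
F2 = (((t AND t) OR (r OR t)) OR (r OR (r AND q)))
Evaluate both on each of 32 rows (bits = p,q,r,s,t):
  row 0 [00000]: F1=0 F2=0 -> 0
  row 1 [00001]: F1=0 F2=1 (differ) -> 1
  row 2 [00010]: F1=1 F2=0 (differ) -> 1
  row 3 [00011]: F1=1 F2=1 -> 0
  row 4 [00100]: F1=1 F2=1 -> 0
  row 5 [00101]: F1=1 F2=1 -> 0
  row 6 [00110]: F1=1 F2=1 -> 0
  row 7 [00111]: F1=1 F2=1 -> 0
  row 8 [01000]: F1=0 F2=0 -> 0
  row 9 [01001]: F1=0 F2=1 (differ) -> 1
  row 10 [01010]: F1=1 F2=0 (differ) -> 1
  row 11 [01011]: F1=1 F2=1 -> 0
  row 12 [01100]: F1=1 F2=1 -> 0
  row 13 [01101]: F1=1 F2=1 -> 0
  row 14 [01110]: F1=1 F2=1 -> 0
  row 15 [01111]: F1=1 F2=1 -> 0
  row 16 [10000]: F1=0 F2=0 -> 0
  row 17 [10001]: F1=0 F2=1 (differ) -> 1
  row 18 [10010]: F1=1 F2=0 (differ) -> 1
  row 19 [10011]: F1=1 F2=1 -> 0
  row 20 [10100]: F1=1 F2=1 -> 0
  row 21 [10101]: F1=1 F2=1 -> 0
  row 22 [10110]: F1=1 F2=1 -> 0
  row 23 [10111]: F1=1 F2=1 -> 0
  row 24 [11000]: F1=0 F2=0 -> 0
  row 25 [11001]: F1=0 F2=1 (differ) -> 1
  row 26 [11010]: F1=1 F2=0 (differ) -> 1
  row 27 [11011]: F1=1 F2=1 -> 0
  row 28 [11100]: F1=1 F2=1 -> 0
  row 29 [11101]: F1=1 F2=1 -> 0
  row 30 [11110]: F1=1 F2=1 -> 0
  row 31 [11111]: F1=1 F2=1 -> 0
Full result column, 8 rows per line (p,q fixed per line; r,s,t runs 000..111 left to right):
  rows 0-7 [p,q=00]: 01100000  (ones: 2)
  rows 8-15 [p,q=01]: 01100000  (ones: 2)
  rows 16-23 [p,q=10]: 01100000  (ones: 2)
  rows 24-31 [p,q=11]: 01100000  (ones: 2)
Disagreements = 2+2+2+2 = 8

8


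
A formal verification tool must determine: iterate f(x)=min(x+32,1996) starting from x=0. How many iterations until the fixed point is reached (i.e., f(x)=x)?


Step 1: x=0, cap=1996, increment=32
Step 2: x grows by 32 each step until capped at 1996; fixed point is x=1996
Step 3: iterations = ceil(1996/32) = 63

63


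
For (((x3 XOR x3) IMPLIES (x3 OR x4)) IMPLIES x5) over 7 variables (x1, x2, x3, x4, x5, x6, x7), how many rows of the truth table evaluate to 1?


Formula: (((x3 XOR x3) IMPLIES (x3 OR x4)) IMPLIES x5) over 7 vars (128 rows)
Evaluate each row (x1, x2, x3, x4, x5, x6, x7 as bits, MSB first):
  row 0 [0000000]: (((0 XOR 0) IMPLIES (0 OR 0)) IMPLIES 0) -> 0
  row 1 [0000001]: (((0 XOR 0) IMPLIES (0 OR 0)) IMPLIES 0) -> 0
  row 2 [0000010]: (((0 XOR 0) IMPLIES (0 OR 0)) IMPLIES 0) -> 0
  row 3 [0000011]: (((0 XOR 0) IMPLIES (0 OR 0)) IMPLIES 0) -> 0
  row 4 [0000100]: (((0 XOR 0) IMPLIES (0 OR 0)) IMPLIES 1) -> 1
  (every remaining row is evaluated the same way; all 128 results are listed next)
Full result column, 8 rows per line (x1,x2,x3,x4 fixed per line; x5,x6,x7 runs 000..111 left to right):
  rows 0-7 [x1,x2,x3,x4=0000]: 00001111  (ones: 4)
  rows 8-15 [x1,x2,x3,x4=0001]: 00001111  (ones: 4)
  rows 16-23 [x1,x2,x3,x4=0010]: 00001111  (ones: 4)
  rows 24-31 [x1,x2,x3,x4=0011]: 00001111  (ones: 4)
  rows 32-39 [x1,x2,x3,x4=0100]: 00001111  (ones: 4)
  rows 40-47 [x1,x2,x3,x4=0101]: 00001111  (ones: 4)
  rows 48-55 [x1,x2,x3,x4=0110]: 00001111  (ones: 4)
  rows 56-63 [x1,x2,x3,x4=0111]: 00001111  (ones: 4)
  rows 64-71 [x1,x2,x3,x4=1000]: 00001111  (ones: 4)
  rows 72-79 [x1,x2,x3,x4=1001]: 00001111  (ones: 4)
  rows 80-87 [x1,x2,x3,x4=1010]: 00001111  (ones: 4)
  rows 88-95 [x1,x2,x3,x4=1011]: 00001111  (ones: 4)
  rows 96-103 [x1,x2,x3,x4=1100]: 00001111  (ones: 4)
  rows 104-111 [x1,x2,x3,x4=1101]: 00001111  (ones: 4)
  rows 112-119 [x1,x2,x3,x4=1110]: 00001111  (ones: 4)
  rows 120-127 [x1,x2,x3,x4=1111]: 00001111  (ones: 4)
Count of 1-rows = 4+4+4+4+4+4+4+4+4+4+4+4+4+4+4+4 = 64

64


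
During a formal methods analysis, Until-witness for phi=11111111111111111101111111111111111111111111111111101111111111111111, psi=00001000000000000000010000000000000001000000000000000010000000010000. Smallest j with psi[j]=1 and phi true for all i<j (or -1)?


(phi U psi) at 0: need smallest j with psi[j]=1 and phi[i]=1 for all i in [0,j).
Scan from step 0:
  step 0: phi=1, psi=0 -> continue
  step 1: phi=1, psi=0 -> continue
  step 2: phi=1, psi=0 -> continue
  step 3: phi=1, psi=0 -> continue
  step 4: psi=1 and phi held for [0,4) -> witness found
Witness step = 4

4


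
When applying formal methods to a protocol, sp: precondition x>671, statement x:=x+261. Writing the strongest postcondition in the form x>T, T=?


Formula: sp(P, x:=E) = exists old_x. (x = E[old_x/x]) AND P[old_x/x] (old_x is the value of x before the assignment; eliminate old_x by solving x = E[old_x/x] for old_x)
Step 1: Precondition P: x>671, i.e. old_x > 671
Step 2: Assignment gives x = old_x + 261, so old_x = x - 261
Step 3: Substitute into P: x - 261 > 671
Step 4: Simplify: x > 671+261 = 932

932


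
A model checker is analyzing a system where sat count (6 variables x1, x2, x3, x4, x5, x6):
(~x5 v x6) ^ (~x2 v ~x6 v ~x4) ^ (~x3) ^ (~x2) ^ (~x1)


CNF with 5 clauses over 6 vars (64 assignments).
An assignment satisfies CNF iff every clause has >=1 true literal.
Check each row (bits = x1,x2,x3,x4,x5,x6; clause T/F shown):
  row 0 [000000]: clauses=TTTTT -> 1
  row 1 [000001]: clauses=TTTTT -> 1
  row 2 [000010]: clauses=FTTTT -> 0
  row 3 [000011]: clauses=TTTTT -> 1
  row 4 [000100]: clauses=TTTTT -> 1
  (every remaining row is evaluated the same way; all 64 results are listed next)
Full result column, 8 rows per line (x1,x2,x3 fixed per line; x4,x5,x6 runs 000..111 left to right):
  rows 0-7 [x1,x2,x3=000]: 11011101  (ones: 6)
  rows 8-15 [x1,x2,x3=001]: 00000000  (ones: 0)
  rows 16-23 [x1,x2,x3=010]: 00000000  (ones: 0)
  rows 24-31 [x1,x2,x3=011]: 00000000  (ones: 0)
  rows 32-39 [x1,x2,x3=100]: 00000000  (ones: 0)
  rows 40-47 [x1,x2,x3=101]: 00000000  (ones: 0)
  rows 48-55 [x1,x2,x3=110]: 00000000  (ones: 0)
  rows 56-63 [x1,x2,x3=111]: 00000000  (ones: 0)
Satisfying assignments = 6+0+0+0+0+0+0+0 = 6

6


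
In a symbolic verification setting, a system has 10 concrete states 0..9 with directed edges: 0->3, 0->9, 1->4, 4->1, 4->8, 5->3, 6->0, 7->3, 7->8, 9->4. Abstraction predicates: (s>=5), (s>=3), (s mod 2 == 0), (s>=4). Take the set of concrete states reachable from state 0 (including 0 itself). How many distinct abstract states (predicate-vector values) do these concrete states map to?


BFS from 0:
Concrete reachable: {0, 1, 3, 4, 8, 9}
Abstract via predicates (s>=5), (s>=3), (s mod 2 == 0), (s>=4):
  (0,0,0,0) <- {1}
  (0,0,1,0) <- {0}
  (0,1,0,0) <- {3}
  (0,1,1,1) <- {4}
  (1,1,0,1) <- {9}
  (1,1,1,1) <- {8}
Distinct abstract states = 6

6


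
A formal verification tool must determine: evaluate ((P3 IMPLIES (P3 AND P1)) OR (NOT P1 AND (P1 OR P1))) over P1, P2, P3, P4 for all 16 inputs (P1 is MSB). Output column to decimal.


Formula: ((P3 IMPLIES (P3 AND P1)) OR (NOT P1 AND (P1 OR P1))) over P1, P2, P3, P4 (16 rows)
Evaluate each row (bits = P1,P2,P3,P4, MSB first):
  row 0 [0000]: ((0 IMPLIES (0 AND 0)) OR (NOT 0 AND (0 OR 0))) -> 1
  row 1 [0001]: ((0 IMPLIES (0 AND 0)) OR (NOT 0 AND (0 OR 0))) -> 1
  row 2 [0010]: ((1 IMPLIES (1 AND 0)) OR (NOT 0 AND (0 OR 0))) -> 0
  row 3 [0011]: ((1 IMPLIES (1 AND 0)) OR (NOT 0 AND (0 OR 0))) -> 0
  row 4 [0100]: ((0 IMPLIES (0 AND 0)) OR (NOT 0 AND (0 OR 0))) -> 1
  row 5 [0101]: ((0 IMPLIES (0 AND 0)) OR (NOT 0 AND (0 OR 0))) -> 1
  row 6 [0110]: ((1 IMPLIES (1 AND 0)) OR (NOT 0 AND (0 OR 0))) -> 0
  row 7 [0111]: ((1 IMPLIES (1 AND 0)) OR (NOT 0 AND (0 OR 0))) -> 0
  row 8 [1000]: ((0 IMPLIES (0 AND 1)) OR (NOT 1 AND (1 OR 1))) -> 1
  row 9 [1001]: ((0 IMPLIES (0 AND 1)) OR (NOT 1 AND (1 OR 1))) -> 1
  row 10 [1010]: ((1 IMPLIES (1 AND 1)) OR (NOT 1 AND (1 OR 1))) -> 1
  row 11 [1011]: ((1 IMPLIES (1 AND 1)) OR (NOT 1 AND (1 OR 1))) -> 1
  row 12 [1100]: ((0 IMPLIES (0 AND 1)) OR (NOT 1 AND (1 OR 1))) -> 1
  row 13 [1101]: ((0 IMPLIES (0 AND 1)) OR (NOT 1 AND (1 OR 1))) -> 1
  row 14 [1110]: ((1 IMPLIES (1 AND 1)) OR (NOT 1 AND (1 OR 1))) -> 1
  row 15 [1111]: ((1 IMPLIES (1 AND 1)) OR (NOT 1 AND (1 OR 1))) -> 1
Full result column, 4 rows per line (P1,P2 fixed per line; P3,P4 runs 00..11 left to right):
  rows 0-3 [P1,P2=00]: 1100  = hex C
  rows 4-7 [P1,P2=01]: 1100  = hex C
  rows 8-11 [P1,P2=10]: 1111  = hex F
  rows 12-15 [P1,P2=11]: 1111  = hex F
Output column (row 0 .. row 15) = 1100110011111111
Output column grouped in 4s = 1100 1100 1111 1111 = 0xCCFF
Convert to decimal digit by digit (value = value*16 + digit):
  C -> 12
  12*16 + 12 (C) = 204
  204*16 + 15 (F) = 3279
  3279*16 + 15 (F) = 52479
Decimal = 52479

52479


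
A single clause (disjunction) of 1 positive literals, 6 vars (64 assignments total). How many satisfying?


Step 1: Total=2^6=64
Step 2: Unsat when all 1 false: 2^5=32
Step 3: Sat=64-32=32

32


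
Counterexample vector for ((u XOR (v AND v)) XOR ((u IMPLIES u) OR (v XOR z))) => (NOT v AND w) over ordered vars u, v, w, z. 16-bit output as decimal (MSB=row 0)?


F1 = ((u XOR (v AND v)) XOR ((u IMPLIES u) OR (v XOR z)))
F2 = (NOT v AND w)
Counterexample to F1=>F2 is where F1=1 and F2=0.
Evaluate each row (bits = u,v,w,z, MSB first):
  row 0 [0000]: F1=1 F2=0 -> F1&~F2 -> 1
  row 1 [0001]: F1=1 F2=0 -> F1&~F2 -> 1
  row 2 [0010]: F1=1 F2=1 -> F1&~F2 -> 0
  row 3 [0011]: F1=1 F2=1 -> F1&~F2 -> 0
  row 4 [0100]: F1=0 F2=0 -> F1&~F2 -> 0
  row 5 [0101]: F1=0 F2=0 -> F1&~F2 -> 0
  row 6 [0110]: F1=0 F2=0 -> F1&~F2 -> 0
  row 7 [0111]: F1=0 F2=0 -> F1&~F2 -> 0
  row 8 [1000]: F1=0 F2=0 -> F1&~F2 -> 0
  row 9 [1001]: F1=0 F2=0 -> F1&~F2 -> 0
  row 10 [1010]: F1=0 F2=1 -> F1&~F2 -> 0
  row 11 [1011]: F1=0 F2=1 -> F1&~F2 -> 0
  row 12 [1100]: F1=1 F2=0 -> F1&~F2 -> 1
  row 13 [1101]: F1=1 F2=0 -> F1&~F2 -> 1
  row 14 [1110]: F1=1 F2=0 -> F1&~F2 -> 1
  row 15 [1111]: F1=1 F2=0 -> F1&~F2 -> 1
Full result column, 4 rows per line (u,v fixed per line; w,z runs 00..11 left to right):
  rows 0-3 [u,v=00]: 1100  = hex C
  rows 4-7 [u,v=01]: 0000  = hex 0
  rows 8-11 [u,v=10]: 0000  = hex 0
  rows 12-15 [u,v=11]: 1111  = hex F
Counterexample vector (row 0 .. row 15) = 1100000000001111
Output column grouped in 4s = 1100 0000 0000 1111 = 0xC00F
Convert to decimal digit by digit (value = value*16 + digit):
  C -> 12
  12*16 + 0 = 192
  192*16 + 0 = 3072
  3072*16 + 15 (F) = 49167
Decimal = 49167

49167


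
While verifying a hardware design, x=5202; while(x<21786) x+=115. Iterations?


Step 1: x goes from 5202 toward 21786 by 115; the body runs while x<21786, so iterations = ceil((bound-start)/step)
Step 2: Distance=16584
Step 3: ceil(16584/115)=145

145


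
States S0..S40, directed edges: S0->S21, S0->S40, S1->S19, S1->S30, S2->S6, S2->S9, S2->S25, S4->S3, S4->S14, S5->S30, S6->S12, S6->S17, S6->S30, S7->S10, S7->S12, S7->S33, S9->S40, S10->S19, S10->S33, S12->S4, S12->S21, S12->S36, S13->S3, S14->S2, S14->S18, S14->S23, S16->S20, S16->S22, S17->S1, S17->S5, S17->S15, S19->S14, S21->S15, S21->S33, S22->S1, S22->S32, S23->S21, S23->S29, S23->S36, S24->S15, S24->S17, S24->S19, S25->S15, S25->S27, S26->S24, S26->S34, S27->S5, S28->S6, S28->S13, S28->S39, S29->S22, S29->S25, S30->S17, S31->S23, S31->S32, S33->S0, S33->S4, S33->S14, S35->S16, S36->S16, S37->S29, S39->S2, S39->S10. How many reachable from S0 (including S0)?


BFS from S0:
  layer 0: {S0}
  layer 1: {S21, S40}
  layer 2: {S15, S33}
  layer 3: {S4, S14}
  layer 4: {S2, S3, S18, S23}
  layer 5: {S6, S9, S25, S29, S36}
  layer 6: {S12, S16, S17, S22, S27, S30}
  layer 7: {S1, S5, S20, S32}
  layer 8: {S19}
Reachable set: {S0, S1, S2, S3, S4, S5, S6, S9, S12, S14, S15, S16, S17, S18, S19, S20, S21, S22, S23, S25, S27, S29, S30, S32, S33, S36, S40}
Count = 27

27
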